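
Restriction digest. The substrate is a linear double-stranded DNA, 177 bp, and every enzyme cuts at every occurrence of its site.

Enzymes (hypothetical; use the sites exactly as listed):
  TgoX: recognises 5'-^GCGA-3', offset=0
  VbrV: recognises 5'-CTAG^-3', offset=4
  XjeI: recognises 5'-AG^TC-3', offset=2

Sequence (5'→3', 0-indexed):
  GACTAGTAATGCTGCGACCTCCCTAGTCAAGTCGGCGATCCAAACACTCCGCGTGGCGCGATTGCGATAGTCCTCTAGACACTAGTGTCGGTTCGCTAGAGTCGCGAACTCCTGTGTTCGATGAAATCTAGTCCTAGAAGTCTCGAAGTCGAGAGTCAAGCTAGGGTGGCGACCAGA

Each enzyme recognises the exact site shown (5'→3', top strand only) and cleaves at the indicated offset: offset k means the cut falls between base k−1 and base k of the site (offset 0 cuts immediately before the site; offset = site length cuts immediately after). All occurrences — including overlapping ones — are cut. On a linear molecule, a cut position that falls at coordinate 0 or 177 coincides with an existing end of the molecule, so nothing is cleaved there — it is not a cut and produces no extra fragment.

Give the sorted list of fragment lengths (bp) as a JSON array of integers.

[2,2,3,3,4,5,6,6,6,7,7,7,7,8,8,9,9,13,14,23,28]

Scan for sites:
  TgoX GCGA/0: at [13, 34, 57, 63, 103, 168] ⇒ [13, 34, 57, 63, 103, 168]
  VbrV CTAG/4: at [2, 22, 74, 81, 95, 127, 133, 160] ⇒ [6, 26, 78, 85, 99, 131, 137, 164]
  XjeI AGTC/2: at [24, 29, 68, 99, 129, 138, 146, 153] ⇒ [26, 31, 70, 101, 131, 140, 148, 155]

Pooled cuts: [6, 13, 26, 31, 34, 57, 63, 70, 78, 85, 99, 101, 103, 131, 137, 140, 148, 155, 164, 168]

Fragments:
  [0,6): 6 bp
  [6,13): 7 bp
  [13,26): 13 bp
  [26,31): 5 bp
  [31,34): 3 bp
  [34,57): 23 bp
  [57,63): 6 bp
  [63,70): 7 bp
  [70,78): 8 bp
  [78,85): 7 bp
  [85,99): 14 bp
  [99,101): 2 bp
  [101,103): 2 bp
  [103,131): 28 bp
  [131,137): 6 bp
  [137,140): 3 bp
  [140,148): 8 bp
  [148,155): 7 bp
  [155,164): 9 bp
  [164,168): 4 bp
  [168,177): 9 bp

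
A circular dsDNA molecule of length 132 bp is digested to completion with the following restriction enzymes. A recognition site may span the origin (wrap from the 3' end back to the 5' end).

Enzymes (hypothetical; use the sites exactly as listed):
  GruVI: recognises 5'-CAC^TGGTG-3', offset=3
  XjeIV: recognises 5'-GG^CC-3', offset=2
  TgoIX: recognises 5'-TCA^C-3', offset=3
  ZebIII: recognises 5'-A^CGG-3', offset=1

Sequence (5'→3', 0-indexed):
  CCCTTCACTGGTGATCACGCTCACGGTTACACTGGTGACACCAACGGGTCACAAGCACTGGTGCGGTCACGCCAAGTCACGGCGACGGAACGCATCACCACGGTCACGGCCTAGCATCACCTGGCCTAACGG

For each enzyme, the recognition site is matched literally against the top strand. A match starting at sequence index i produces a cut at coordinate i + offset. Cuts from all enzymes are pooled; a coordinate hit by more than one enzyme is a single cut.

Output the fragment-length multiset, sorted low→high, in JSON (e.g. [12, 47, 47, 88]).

Site scan:
  GruVI (CACTGGTG, off=3): starts [5, 29, 55] → cuts [8, 32, 58]
  XjeIV (GGCC, off=2): starts [107, 122, 130] → cuts [0, 109, 124]
  TgoIX (TCAC, off=3): starts [4, 14, 20, 48, 66, 76, 94, 103, 116] → cuts [7, 17, 23, 51, 69, 79, 97, 106, 119]
  ZebIII (ACGG, off=1): starts [22, 43, 78, 84, 99, 105, 128] → cuts [23, 44, 79, 85, 100, 106, 129]

Pooled cuts: [0, 7, 8, 17, 23, 32, 44, 51, 58, 69, 79, 85, 97, 100, 106, 109, 119, 124, 129]

Fragment lengths:
  0→7: 7 bp
  7→8: 1 bp
  8→17: 9 bp
  17→23: 6 bp
  23→32: 9 bp
  32→44: 12 bp
  44→51: 7 bp
  51→58: 7 bp
  58→69: 11 bp
  69→79: 10 bp
  79→85: 6 bp
  85→97: 12 bp
  97→100: 3 bp
  100→106: 6 bp
  106→109: 3 bp
  109→119: 10 bp
  119→124: 5 bp
  124→129: 5 bp
  129→0 (wrap): 132-129+0 = 3 bp

[1,3,3,3,5,5,6,6,6,7,7,7,9,9,10,10,11,12,12]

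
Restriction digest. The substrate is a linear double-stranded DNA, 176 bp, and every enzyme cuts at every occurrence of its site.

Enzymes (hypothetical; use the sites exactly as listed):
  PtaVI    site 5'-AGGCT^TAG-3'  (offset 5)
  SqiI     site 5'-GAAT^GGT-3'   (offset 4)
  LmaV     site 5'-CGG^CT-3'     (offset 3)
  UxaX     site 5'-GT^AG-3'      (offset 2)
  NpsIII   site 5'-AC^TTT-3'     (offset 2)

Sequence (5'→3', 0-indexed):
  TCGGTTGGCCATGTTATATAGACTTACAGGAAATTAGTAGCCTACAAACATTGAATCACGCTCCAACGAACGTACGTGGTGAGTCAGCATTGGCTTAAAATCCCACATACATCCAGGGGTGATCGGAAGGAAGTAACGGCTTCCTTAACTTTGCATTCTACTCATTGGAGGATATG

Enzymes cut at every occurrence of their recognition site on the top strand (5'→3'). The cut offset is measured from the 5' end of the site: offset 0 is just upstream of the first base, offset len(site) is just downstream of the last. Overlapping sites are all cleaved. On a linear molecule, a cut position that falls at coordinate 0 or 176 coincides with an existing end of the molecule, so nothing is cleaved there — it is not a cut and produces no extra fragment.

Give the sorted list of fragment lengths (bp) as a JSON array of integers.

[10,27,38,101]

Site scan:
  PtaVI (AGGCTTAG, off=5): no sites
  SqiI (GAATGGT, off=4): no sites
  LmaV (CGGCT, off=3): starts [136] → cuts [139]
  UxaX (GTAG, off=2): starts [36] → cuts [38]
  NpsIII (ACTTT, off=2): starts [147] → cuts [149]

Pooled cuts: [38, 139, 149]

Fragments:
  [0,38): 38 bp
  [38,139): 101 bp
  [139,149): 10 bp
  [149,176): 27 bp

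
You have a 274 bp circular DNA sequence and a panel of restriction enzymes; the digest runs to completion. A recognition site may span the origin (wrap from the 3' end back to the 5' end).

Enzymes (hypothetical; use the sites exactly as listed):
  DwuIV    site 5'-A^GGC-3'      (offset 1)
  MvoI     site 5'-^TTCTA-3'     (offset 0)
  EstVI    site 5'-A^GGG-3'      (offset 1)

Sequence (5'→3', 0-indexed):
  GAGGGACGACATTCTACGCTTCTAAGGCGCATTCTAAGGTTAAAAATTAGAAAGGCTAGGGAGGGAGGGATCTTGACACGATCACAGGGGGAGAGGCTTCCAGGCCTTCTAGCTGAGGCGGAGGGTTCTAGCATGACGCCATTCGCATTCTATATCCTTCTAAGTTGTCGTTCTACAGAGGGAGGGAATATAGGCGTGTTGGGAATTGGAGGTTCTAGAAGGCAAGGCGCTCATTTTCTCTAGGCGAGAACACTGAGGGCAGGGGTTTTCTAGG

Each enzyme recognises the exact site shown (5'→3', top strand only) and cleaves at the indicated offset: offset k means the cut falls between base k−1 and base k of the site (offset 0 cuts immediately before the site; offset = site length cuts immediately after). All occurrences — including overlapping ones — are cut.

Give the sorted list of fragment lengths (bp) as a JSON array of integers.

[3,4,4,4,4,4,5,5,5,5,6,6,6,6,8,8,8,8,9,9,9,10,10,13,14,17,20,20,22,22]

Site scan:
  DwuIV (AGGC, off=1): starts [24, 52, 93, 101, 115, 191, 219, 224, 241] → cuts [25, 53, 94, 102, 116, 192, 220, 225, 242]
  MvoI (TTCTA, off=0): starts [11, 19, 31, 106, 125, 147, 157, 170, 212, 267] → cuts [11, 19, 31, 106, 125, 147, 157, 170, 212, 267]
  EstVI (AGGG, off=1): starts [1, 57, 61, 65, 85, 121, 178, 182, 255, 260, 271] → cuts [2, 58, 62, 66, 86, 122, 179, 183, 256, 261, 272]

Pooled cuts: [2, 11, 19, 25, 31, 53, 58, 62, 66, 86, 94, 102, 106, 116, 122, 125, 147, 157, 170, 179, 183, 192, 212, 220, 225, 242, 256, 261, 267, 272]

Fragment lengths:
  2→11: 9 bp
  11→19: 8 bp
  19→25: 6 bp
  25→31: 6 bp
  31→53: 22 bp
  53→58: 5 bp
  58→62: 4 bp
  62→66: 4 bp
  66→86: 20 bp
  86→94: 8 bp
  94→102: 8 bp
  102→106: 4 bp
  106→116: 10 bp
  116→122: 6 bp
  122→125: 3 bp
  125→147: 22 bp
  147→157: 10 bp
  157→170: 13 bp
  170→179: 9 bp
  179→183: 4 bp
  183→192: 9 bp
  192→212: 20 bp
  212→220: 8 bp
  220→225: 5 bp
  225→242: 17 bp
  242→256: 14 bp
  256→261: 5 bp
  261→267: 6 bp
  267→272: 5 bp
  272→2 (wrap): 274-272+2 = 4 bp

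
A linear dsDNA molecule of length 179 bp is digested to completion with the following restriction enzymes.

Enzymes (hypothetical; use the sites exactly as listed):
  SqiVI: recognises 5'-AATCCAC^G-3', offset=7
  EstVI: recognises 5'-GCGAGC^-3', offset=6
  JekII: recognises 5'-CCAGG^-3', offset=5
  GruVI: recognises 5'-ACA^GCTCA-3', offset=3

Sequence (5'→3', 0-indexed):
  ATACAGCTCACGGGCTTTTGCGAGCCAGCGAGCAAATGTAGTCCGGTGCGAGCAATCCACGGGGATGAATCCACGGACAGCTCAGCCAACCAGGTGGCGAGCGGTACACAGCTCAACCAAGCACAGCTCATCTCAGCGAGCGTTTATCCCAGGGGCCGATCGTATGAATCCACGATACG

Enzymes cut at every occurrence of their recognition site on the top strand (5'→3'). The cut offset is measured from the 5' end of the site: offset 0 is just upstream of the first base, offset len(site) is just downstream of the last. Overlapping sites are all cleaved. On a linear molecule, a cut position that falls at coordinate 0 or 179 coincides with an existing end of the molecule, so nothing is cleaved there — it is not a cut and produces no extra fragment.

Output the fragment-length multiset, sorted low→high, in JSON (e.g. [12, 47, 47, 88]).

Scan for sites:
  SqiVI (AATCCACG, off=7): starts [53, 67, 166] → cuts [60, 74, 173]
  EstVI (GCGAGC, off=6): starts [19, 27, 47, 96, 135] → cuts [25, 33, 53, 102, 141]
  JekII (CCAGG, off=5): starts [89, 148] → cuts [94, 153]
  GruVI (ACAGCTCA, off=3): starts [2, 76, 107, 122] → cuts [5, 79, 110, 125]

Pooled cuts: [5, 25, 33, 53, 60, 74, 79, 94, 102, 110, 125, 141, 153, 173]

Fragment lengths:
  [0,5): 5 bp
  [5,25): 20 bp
  [25,33): 8 bp
  [33,53): 20 bp
  [53,60): 7 bp
  [60,74): 14 bp
  [74,79): 5 bp
  [79,94): 15 bp
  [94,102): 8 bp
  [102,110): 8 bp
  [110,125): 15 bp
  [125,141): 16 bp
  [141,153): 12 bp
  [153,173): 20 bp
  [173,179): 6 bp

[5,5,6,7,8,8,8,12,14,15,15,16,20,20,20]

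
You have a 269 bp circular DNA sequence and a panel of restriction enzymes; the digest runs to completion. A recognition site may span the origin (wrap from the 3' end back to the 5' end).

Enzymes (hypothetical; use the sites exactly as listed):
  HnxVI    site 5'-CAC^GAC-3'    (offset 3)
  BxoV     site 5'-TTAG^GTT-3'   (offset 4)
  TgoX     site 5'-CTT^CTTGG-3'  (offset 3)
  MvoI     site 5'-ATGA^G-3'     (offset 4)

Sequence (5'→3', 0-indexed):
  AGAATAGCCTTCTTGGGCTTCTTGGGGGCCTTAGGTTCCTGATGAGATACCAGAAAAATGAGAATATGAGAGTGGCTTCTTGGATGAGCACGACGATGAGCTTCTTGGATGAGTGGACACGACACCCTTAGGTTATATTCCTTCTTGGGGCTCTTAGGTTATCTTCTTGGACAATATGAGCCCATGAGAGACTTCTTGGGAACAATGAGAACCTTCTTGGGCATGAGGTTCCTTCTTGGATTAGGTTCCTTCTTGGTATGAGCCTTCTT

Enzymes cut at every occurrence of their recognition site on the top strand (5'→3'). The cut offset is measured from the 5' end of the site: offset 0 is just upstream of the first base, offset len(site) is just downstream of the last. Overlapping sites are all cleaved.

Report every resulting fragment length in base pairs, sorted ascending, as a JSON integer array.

Per-enzyme occurrences:
  HnxVI CACGAC/3: at [88, 117] ⇒ [91, 120]
  BxoV TTAGGTT/4: at [30, 127, 153, 240] ⇒ [34, 131, 157, 244]
  TgoX CTTCTTGG/3: at [8, 17, 75, 100, 140, 162, 191, 212, 231, 248] ⇒ [11, 20, 78, 103, 143, 165, 194, 215, 234, 251]
  MvoI ATGAG/4: at [41, 57, 65, 83, 95, 108, 175, 183, 204, 222, 257] ⇒ [45, 61, 69, 87, 99, 112, 179, 187, 208, 226, 261]

Pooled cuts: [11, 20, 34, 45, 61, 69, 78, 87, 91, 99, 103, 112, 120, 131, 143, 157, 165, 179, 187, 194, 208, 215, 226, 234, 244, 251, 261]

Fragments:
  11→20: 9 bp
  20→34: 14 bp
  34→45: 11 bp
  45→61: 16 bp
  61→69: 8 bp
  69→78: 9 bp
  78→87: 9 bp
  87→91: 4 bp
  91→99: 8 bp
  99→103: 4 bp
  103→112: 9 bp
  112→120: 8 bp
  120→131: 11 bp
  131→143: 12 bp
  143→157: 14 bp
  157→165: 8 bp
  165→179: 14 bp
  179→187: 8 bp
  187→194: 7 bp
  194→208: 14 bp
  208→215: 7 bp
  215→226: 11 bp
  226→234: 8 bp
  234→244: 10 bp
  244→251: 7 bp
  251→261: 10 bp
  261→11 (wrap): 269-261+11 = 19 bp

[4,4,7,7,7,8,8,8,8,8,8,9,9,9,9,10,10,11,11,11,12,14,14,14,14,16,19]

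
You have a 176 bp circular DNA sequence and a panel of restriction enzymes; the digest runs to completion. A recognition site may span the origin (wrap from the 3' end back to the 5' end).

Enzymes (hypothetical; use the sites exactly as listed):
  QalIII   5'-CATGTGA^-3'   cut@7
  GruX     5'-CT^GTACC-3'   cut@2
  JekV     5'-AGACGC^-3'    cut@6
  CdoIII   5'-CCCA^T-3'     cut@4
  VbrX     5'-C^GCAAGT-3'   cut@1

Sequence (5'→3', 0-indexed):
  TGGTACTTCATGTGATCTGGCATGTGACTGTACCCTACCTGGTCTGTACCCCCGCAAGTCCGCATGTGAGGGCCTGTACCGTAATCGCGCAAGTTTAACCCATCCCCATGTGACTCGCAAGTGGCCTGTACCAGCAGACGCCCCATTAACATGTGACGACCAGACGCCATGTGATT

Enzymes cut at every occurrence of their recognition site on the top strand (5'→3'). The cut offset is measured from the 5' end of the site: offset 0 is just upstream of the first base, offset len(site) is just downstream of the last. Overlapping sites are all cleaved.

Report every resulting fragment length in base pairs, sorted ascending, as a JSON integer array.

Per-enzyme occurrences:
  QalIII CATGTGA/7: at [8, 20, 62, 106, 149, 167] ⇒ [15, 27, 69, 113, 156, 174]
  GruX CTGTACC/2: at [27, 43, 73, 125] ⇒ [29, 45, 75, 127]
  JekV AGACGC/6: at [135, 161] ⇒ [141, 167]
  CdoIII CCCAT/4: at [98, 104, 141] ⇒ [102, 108, 145]
  VbrX CGCAAGT/1: at [52, 87, 115] ⇒ [53, 88, 116]

All cut coordinates (distinct, sorted): [15, 27, 29, 45, 53, 69, 75, 88, 102, 108, 113, 116, 127, 141, 145, 156, 167, 174]

Fragment lengths:
  15→27: 12 bp
  27→29: 2 bp
  29→45: 16 bp
  45→53: 8 bp
  53→69: 16 bp
  69→75: 6 bp
  75→88: 13 bp
  88→102: 14 bp
  102→108: 6 bp
  108→113: 5 bp
  113→116: 3 bp
  116→127: 11 bp
  127→141: 14 bp
  141→145: 4 bp
  145→156: 11 bp
  156→167: 11 bp
  167→174: 7 bp
  174→15 (wrap): 176-174+15 = 17 bp

[2,3,4,5,6,6,7,8,11,11,11,12,13,14,14,16,16,17]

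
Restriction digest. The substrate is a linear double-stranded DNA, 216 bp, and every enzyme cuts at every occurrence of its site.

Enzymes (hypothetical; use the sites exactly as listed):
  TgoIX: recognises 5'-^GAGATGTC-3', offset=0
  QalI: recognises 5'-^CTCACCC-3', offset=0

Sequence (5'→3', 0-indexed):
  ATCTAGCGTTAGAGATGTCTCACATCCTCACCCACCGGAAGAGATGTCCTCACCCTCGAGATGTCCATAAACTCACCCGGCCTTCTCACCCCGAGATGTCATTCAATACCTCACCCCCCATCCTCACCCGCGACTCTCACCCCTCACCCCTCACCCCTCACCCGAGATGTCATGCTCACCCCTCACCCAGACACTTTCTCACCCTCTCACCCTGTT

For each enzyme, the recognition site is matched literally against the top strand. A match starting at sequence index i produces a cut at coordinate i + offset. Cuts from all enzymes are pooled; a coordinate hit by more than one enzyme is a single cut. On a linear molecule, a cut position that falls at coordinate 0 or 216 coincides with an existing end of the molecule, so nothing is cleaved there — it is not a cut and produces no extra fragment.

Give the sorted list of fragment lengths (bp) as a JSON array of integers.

Scan for sites:
  TgoIX GAGATGTC/0: at [11, 40, 57, 92, 163] ⇒ [11, 40, 57, 92, 163]
  QalI CTCACCC/0: at [26, 48, 71, 84, 109, 122, 135, 142, 149, 156, 174, 181, 197, 205] ⇒ [26, 48, 71, 84, 109, 122, 135, 142, 149, 156, 174, 181, 197, 205]

Pooled cuts: [11, 26, 40, 48, 57, 71, 84, 92, 109, 122, 135, 142, 149, 156, 163, 174, 181, 197, 205]

Fragment lengths:
  [0,11): 11 bp
  [11,26): 15 bp
  [26,40): 14 bp
  [40,48): 8 bp
  [48,57): 9 bp
  [57,71): 14 bp
  [71,84): 13 bp
  [84,92): 8 bp
  [92,109): 17 bp
  [109,122): 13 bp
  [122,135): 13 bp
  [135,142): 7 bp
  [142,149): 7 bp
  [149,156): 7 bp
  [156,163): 7 bp
  [163,174): 11 bp
  [174,181): 7 bp
  [181,197): 16 bp
  [197,205): 8 bp
  [205,216): 11 bp

[7,7,7,7,7,8,8,8,9,11,11,11,13,13,13,14,14,15,16,17]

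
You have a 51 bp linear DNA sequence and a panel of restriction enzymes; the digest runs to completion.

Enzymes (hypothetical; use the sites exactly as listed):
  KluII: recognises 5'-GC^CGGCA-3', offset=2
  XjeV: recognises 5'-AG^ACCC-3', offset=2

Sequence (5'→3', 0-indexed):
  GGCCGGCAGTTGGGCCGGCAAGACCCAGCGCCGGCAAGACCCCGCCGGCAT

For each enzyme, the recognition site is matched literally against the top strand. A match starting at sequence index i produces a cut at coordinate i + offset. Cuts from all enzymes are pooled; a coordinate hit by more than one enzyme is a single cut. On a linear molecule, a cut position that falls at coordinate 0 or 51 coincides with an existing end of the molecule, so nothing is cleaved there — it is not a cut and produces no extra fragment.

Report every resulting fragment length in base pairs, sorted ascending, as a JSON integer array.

Scan for sites:
  KluII GCCGGCA/2: at [1, 13, 29, 43] ⇒ [3, 15, 31, 45]
  XjeV AGACCC/2: at [20, 36] ⇒ [22, 38]

All cut coordinates (distinct, sorted): [3, 15, 22, 31, 38, 45]

Fragment lengths:
  [0,3): 3 bp
  [3,15): 12 bp
  [15,22): 7 bp
  [22,31): 9 bp
  [31,38): 7 bp
  [38,45): 7 bp
  [45,51): 6 bp

[3,6,7,7,7,9,12]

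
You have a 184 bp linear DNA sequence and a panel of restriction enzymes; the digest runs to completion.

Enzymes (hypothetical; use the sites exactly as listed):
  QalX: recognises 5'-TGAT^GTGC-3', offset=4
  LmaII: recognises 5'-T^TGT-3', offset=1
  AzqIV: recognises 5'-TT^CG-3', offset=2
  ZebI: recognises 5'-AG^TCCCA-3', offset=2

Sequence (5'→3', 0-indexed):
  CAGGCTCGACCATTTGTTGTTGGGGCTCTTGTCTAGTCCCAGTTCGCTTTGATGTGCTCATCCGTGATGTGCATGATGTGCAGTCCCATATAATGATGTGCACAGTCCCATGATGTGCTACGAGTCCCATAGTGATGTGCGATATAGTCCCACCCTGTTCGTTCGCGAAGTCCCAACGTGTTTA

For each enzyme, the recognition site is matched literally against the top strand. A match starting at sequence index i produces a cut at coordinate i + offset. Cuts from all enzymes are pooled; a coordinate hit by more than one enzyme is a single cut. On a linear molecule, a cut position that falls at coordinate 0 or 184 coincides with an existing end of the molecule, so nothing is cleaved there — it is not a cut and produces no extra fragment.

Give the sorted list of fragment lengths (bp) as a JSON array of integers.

Scan for sites:
  QalX (TGATGTGC, off=4): starts [49, 64, 73, 93, 110, 132] → cuts [53, 68, 77, 97, 114, 136]
  LmaII (TTGT, off=1): starts [13, 16, 28] → cuts [14, 17, 29]
  AzqIV (TTCG, off=2): starts [42, 157, 161] → cuts [44, 159, 163]
  ZebI (AGTCCCA, off=2): starts [34, 81, 103, 122, 145, 168] → cuts [36, 83, 105, 124, 147, 170]

All cut coordinates (distinct, sorted): [14, 17, 29, 36, 44, 53, 68, 77, 83, 97, 105, 114, 124, 136, 147, 159, 163, 170]

Fragments:
  [0,14): 14 bp
  [14,17): 3 bp
  [17,29): 12 bp
  [29,36): 7 bp
  [36,44): 8 bp
  [44,53): 9 bp
  [53,68): 15 bp
  [68,77): 9 bp
  [77,83): 6 bp
  [83,97): 14 bp
  [97,105): 8 bp
  [105,114): 9 bp
  [114,124): 10 bp
  [124,136): 12 bp
  [136,147): 11 bp
  [147,159): 12 bp
  [159,163): 4 bp
  [163,170): 7 bp
  [170,184): 14 bp

[3,4,6,7,7,8,8,9,9,9,10,11,12,12,12,14,14,14,15]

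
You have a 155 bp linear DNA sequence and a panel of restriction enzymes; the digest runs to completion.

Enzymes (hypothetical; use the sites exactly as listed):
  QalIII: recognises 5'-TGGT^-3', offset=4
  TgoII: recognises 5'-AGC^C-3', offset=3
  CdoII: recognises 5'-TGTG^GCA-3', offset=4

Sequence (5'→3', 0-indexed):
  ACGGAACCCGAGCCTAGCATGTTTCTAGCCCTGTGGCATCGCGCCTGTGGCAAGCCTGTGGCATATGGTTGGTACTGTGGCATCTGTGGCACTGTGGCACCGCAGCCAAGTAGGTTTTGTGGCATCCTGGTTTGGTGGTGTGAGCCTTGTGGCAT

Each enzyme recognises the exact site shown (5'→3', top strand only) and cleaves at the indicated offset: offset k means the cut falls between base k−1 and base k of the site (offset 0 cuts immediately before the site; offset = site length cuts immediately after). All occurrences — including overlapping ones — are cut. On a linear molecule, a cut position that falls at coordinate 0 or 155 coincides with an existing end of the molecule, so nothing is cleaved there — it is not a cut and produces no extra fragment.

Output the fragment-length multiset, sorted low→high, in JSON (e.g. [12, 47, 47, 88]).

Site scan:
  QalIII TGGT/4: at [65, 69, 127, 132, 135] ⇒ [69, 73, 131, 136, 139]
  TgoII AGCC/3: at [10, 26, 52, 103, 142] ⇒ [13, 29, 55, 106, 145]
  CdoII TGTGGCA/4: at [31, 45, 56, 75, 84, 92, 117, 147] ⇒ [35, 49, 60, 79, 88, 96, 121, 151]

All cut coordinates (distinct, sorted): [13, 29, 35, 49, 55, 60, 69, 73, 79, 88, 96, 106, 121, 131, 136, 139, 145, 151]

Fragment lengths:
  [0,13): 13 bp
  [13,29): 16 bp
  [29,35): 6 bp
  [35,49): 14 bp
  [49,55): 6 bp
  [55,60): 5 bp
  [60,69): 9 bp
  [69,73): 4 bp
  [73,79): 6 bp
  [79,88): 9 bp
  [88,96): 8 bp
  [96,106): 10 bp
  [106,121): 15 bp
  [121,131): 10 bp
  [131,136): 5 bp
  [136,139): 3 bp
  [139,145): 6 bp
  [145,151): 6 bp
  [151,155): 4 bp

[3,4,4,5,5,6,6,6,6,6,8,9,9,10,10,13,14,15,16]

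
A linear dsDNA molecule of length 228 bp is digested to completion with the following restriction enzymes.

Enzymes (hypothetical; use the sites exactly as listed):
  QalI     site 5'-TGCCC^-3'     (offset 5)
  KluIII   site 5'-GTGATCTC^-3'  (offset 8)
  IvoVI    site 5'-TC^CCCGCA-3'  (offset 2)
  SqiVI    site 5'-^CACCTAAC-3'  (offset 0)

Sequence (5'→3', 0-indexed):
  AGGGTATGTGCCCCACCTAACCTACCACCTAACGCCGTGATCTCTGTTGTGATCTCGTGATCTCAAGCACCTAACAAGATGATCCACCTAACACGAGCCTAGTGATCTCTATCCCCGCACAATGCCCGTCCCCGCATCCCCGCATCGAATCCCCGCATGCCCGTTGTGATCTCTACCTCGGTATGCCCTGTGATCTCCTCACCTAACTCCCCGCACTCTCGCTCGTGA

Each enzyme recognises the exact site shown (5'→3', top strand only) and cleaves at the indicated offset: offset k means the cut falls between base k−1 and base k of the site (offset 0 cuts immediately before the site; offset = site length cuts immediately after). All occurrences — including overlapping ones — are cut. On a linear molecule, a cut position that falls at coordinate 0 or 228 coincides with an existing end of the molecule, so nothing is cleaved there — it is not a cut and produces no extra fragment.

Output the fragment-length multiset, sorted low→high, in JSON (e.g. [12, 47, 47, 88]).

Per-enzyme occurrences:
  QalI TGCCC/5: at [8, 122, 157, 183] ⇒ [13, 127, 162, 188]
  KluIII GTGATCTC/8: at [36, 48, 56, 101, 165, 189] ⇒ [44, 56, 64, 109, 173, 197]
  IvoVI TCCCCGCA/2: at [111, 128, 136, 149, 207] ⇒ [113, 130, 138, 151, 209]
  SqiVI CACCTAAC/0: at [13, 25, 67, 84, 199] ⇒ [13, 25, 67, 84, 199]

Pooled cuts: [13, 25, 44, 56, 64, 67, 84, 109, 113, 127, 130, 138, 151, 162, 173, 188, 197, 199, 209]

Fragments:
  [0,13): 13 bp
  [13,25): 12 bp
  [25,44): 19 bp
  [44,56): 12 bp
  [56,64): 8 bp
  [64,67): 3 bp
  [67,84): 17 bp
  [84,109): 25 bp
  [109,113): 4 bp
  [113,127): 14 bp
  [127,130): 3 bp
  [130,138): 8 bp
  [138,151): 13 bp
  [151,162): 11 bp
  [162,173): 11 bp
  [173,188): 15 bp
  [188,197): 9 bp
  [197,199): 2 bp
  [199,209): 10 bp
  [209,228): 19 bp

[2,3,3,4,8,8,9,10,11,11,12,12,13,13,14,15,17,19,19,25]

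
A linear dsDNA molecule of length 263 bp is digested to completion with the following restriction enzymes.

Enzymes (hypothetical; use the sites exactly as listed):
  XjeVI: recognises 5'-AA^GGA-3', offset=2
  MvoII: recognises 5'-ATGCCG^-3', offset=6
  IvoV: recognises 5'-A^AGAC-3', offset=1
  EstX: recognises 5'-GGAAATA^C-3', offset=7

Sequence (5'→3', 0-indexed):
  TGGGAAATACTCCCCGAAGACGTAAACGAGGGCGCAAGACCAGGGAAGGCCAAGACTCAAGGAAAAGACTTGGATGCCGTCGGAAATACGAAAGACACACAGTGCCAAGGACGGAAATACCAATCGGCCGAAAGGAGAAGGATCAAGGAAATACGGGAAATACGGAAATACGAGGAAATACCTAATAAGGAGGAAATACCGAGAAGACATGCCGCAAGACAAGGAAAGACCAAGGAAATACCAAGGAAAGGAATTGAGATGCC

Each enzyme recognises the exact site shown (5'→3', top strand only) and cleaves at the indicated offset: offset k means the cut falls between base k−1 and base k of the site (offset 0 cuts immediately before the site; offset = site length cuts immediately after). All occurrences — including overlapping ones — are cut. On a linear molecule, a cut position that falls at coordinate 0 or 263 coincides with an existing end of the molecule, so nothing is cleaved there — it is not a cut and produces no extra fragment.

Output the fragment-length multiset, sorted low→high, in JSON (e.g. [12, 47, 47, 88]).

[2,4,4,4,5,5,6,6,6,7,7,7,7,8,8,8,8,9,9,9,10,10,10,11,14,14,14,16,16,19]

Per-enzyme occurrences:
  XjeVI AAGGA/2: at [58, 106, 131, 137, 144, 186, 220, 231, 242, 247] ⇒ [60, 108, 133, 139, 146, 188, 222, 233, 244, 249]
  MvoII ATGCCG/6: at [73, 208] ⇒ [79, 214]
  IvoV AAGAC/1: at [16, 35, 51, 64, 91, 203, 215, 225] ⇒ [17, 36, 52, 65, 92, 204, 216, 226]
  EstX GGAAATAC/7: at [2, 81, 112, 146, 155, 163, 173, 191, 233] ⇒ [9, 88, 119, 153, 162, 170, 180, 198, 240]

Pooled cuts: [9, 17, 36, 52, 60, 65, 79, 88, 92, 108, 119, 133, 139, 146, 153, 162, 170, 180, 188, 198, 204, 214, 216, 222, 226, 233, 240, 244, 249]

Fragments:
  [0,9): 9 bp
  [9,17): 8 bp
  [17,36): 19 bp
  [36,52): 16 bp
  [52,60): 8 bp
  [60,65): 5 bp
  [65,79): 14 bp
  [79,88): 9 bp
  [88,92): 4 bp
  [92,108): 16 bp
  [108,119): 11 bp
  [119,133): 14 bp
  [133,139): 6 bp
  [139,146): 7 bp
  [146,153): 7 bp
  [153,162): 9 bp
  [162,170): 8 bp
  [170,180): 10 bp
  [180,188): 8 bp
  [188,198): 10 bp
  [198,204): 6 bp
  [204,214): 10 bp
  [214,216): 2 bp
  [216,222): 6 bp
  [222,226): 4 bp
  [226,233): 7 bp
  [233,240): 7 bp
  [240,244): 4 bp
  [244,249): 5 bp
  [249,263): 14 bp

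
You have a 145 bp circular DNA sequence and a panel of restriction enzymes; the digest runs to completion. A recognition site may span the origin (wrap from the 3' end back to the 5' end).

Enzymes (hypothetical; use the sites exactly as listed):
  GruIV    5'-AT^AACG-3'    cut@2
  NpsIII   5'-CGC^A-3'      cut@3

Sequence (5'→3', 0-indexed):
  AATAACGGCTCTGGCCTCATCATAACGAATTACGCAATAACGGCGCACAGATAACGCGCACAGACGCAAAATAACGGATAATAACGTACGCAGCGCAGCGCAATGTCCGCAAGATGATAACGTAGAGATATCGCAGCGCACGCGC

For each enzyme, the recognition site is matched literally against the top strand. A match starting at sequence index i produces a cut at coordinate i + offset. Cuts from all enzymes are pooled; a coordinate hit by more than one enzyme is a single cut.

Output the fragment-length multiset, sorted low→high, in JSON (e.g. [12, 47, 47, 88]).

Scan for sites:
  GruIV ATAACG/2: at [1, 21, 36, 50, 70, 80, 116] ⇒ [3, 23, 38, 52, 72, 82, 118]
  NpsIII CGCA/3: at [32, 43, 56, 64, 88, 93, 98, 107, 131, 136, 142] ⇒ [0, 35, 46, 59, 67, 91, 96, 101, 110, 134, 139]

All cut coordinates (distinct, sorted): [0, 3, 23, 35, 38, 46, 52, 59, 67, 72, 82, 91, 96, 101, 110, 118, 134, 139]

Fragments:
  0→3: 3 bp
  3→23: 20 bp
  23→35: 12 bp
  35→38: 3 bp
  38→46: 8 bp
  46→52: 6 bp
  52→59: 7 bp
  59→67: 8 bp
  67→72: 5 bp
  72→82: 10 bp
  82→91: 9 bp
  91→96: 5 bp
  96→101: 5 bp
  101→110: 9 bp
  110→118: 8 bp
  118→134: 16 bp
  134→139: 5 bp
  139→0 (wrap): 145-139+0 = 6 bp

[3,3,5,5,5,5,6,6,7,8,8,8,9,9,10,12,16,20]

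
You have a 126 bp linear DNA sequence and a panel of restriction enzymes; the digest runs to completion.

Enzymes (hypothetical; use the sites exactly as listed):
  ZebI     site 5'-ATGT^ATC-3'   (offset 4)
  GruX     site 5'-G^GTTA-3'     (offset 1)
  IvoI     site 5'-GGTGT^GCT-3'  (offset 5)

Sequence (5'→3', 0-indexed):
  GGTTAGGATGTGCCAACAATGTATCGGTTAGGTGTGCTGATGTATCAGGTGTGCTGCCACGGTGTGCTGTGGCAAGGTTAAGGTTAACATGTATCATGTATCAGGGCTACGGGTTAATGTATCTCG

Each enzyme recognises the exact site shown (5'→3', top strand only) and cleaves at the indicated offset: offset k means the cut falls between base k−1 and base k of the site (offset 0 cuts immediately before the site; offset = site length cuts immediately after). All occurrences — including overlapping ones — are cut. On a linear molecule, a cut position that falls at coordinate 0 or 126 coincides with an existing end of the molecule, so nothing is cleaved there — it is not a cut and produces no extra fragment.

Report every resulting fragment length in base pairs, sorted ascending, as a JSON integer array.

Scan for sites:
  ZebI ATGTATC/4: at [18, 39, 88, 95, 116] ⇒ [22, 43, 92, 99, 120]
  GruX GGTTA/1: at [0, 25, 75, 81, 111] ⇒ [1, 26, 76, 82, 112]
  IvoI GGTGTGCT/5: at [30, 47, 60] ⇒ [35, 52, 65]

Pooled cuts: [1, 22, 26, 35, 43, 52, 65, 76, 82, 92, 99, 112, 120]

Fragment lengths:
  [0,1): 1 bp
  [1,22): 21 bp
  [22,26): 4 bp
  [26,35): 9 bp
  [35,43): 8 bp
  [43,52): 9 bp
  [52,65): 13 bp
  [65,76): 11 bp
  [76,82): 6 bp
  [82,92): 10 bp
  [92,99): 7 bp
  [99,112): 13 bp
  [112,120): 8 bp
  [120,126): 6 bp

[1,4,6,6,7,8,8,9,9,10,11,13,13,21]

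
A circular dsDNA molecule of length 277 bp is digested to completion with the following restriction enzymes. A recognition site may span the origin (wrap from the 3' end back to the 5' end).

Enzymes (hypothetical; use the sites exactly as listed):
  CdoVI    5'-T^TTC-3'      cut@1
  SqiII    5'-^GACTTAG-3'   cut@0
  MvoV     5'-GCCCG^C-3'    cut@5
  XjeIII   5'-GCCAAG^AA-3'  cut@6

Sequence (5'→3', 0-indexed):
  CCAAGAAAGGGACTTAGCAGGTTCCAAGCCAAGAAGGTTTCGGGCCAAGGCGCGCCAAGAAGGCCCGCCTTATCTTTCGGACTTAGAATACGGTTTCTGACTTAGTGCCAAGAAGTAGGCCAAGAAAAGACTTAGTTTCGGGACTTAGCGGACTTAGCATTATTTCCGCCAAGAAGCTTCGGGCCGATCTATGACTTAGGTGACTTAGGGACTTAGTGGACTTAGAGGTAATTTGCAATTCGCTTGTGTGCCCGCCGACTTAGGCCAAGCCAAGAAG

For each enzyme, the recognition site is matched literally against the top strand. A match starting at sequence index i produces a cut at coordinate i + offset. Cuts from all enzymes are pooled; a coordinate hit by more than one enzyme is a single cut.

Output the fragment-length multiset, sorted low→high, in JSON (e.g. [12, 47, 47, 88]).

[2,4,4,4,5,5,5,8,8,8,8,8,9,9,9,10,12,13,14,15,18,19,21,23,36]

Per-enzyme occurrences:
  CdoVI (TTTC, off=1): starts [37, 74, 93, 135, 162] → cuts [38, 75, 94, 136, 163]
  SqiII (GACTTAG, off=0): starts [10, 79, 98, 128, 141, 150, 192, 201, 209, 218, 256] → cuts [10, 79, 98, 128, 141, 150, 192, 201, 209, 218, 256]
  MvoV (GCCCGC, off=5): starts [62, 249] → cuts [67, 254]
  XjeIII (GCCAAGAA, off=6): starts [27, 53, 106, 118, 167, 268, 276] → cuts [5, 33, 59, 112, 124, 173, 274]

All cut coordinates (distinct, sorted): [5, 10, 33, 38, 59, 67, 75, 79, 94, 98, 112, 124, 128, 136, 141, 150, 163, 173, 192, 201, 209, 218, 254, 256, 274]

Fragment lengths:
  5→10: 5 bp
  10→33: 23 bp
  33→38: 5 bp
  38→59: 21 bp
  59→67: 8 bp
  67→75: 8 bp
  75→79: 4 bp
  79→94: 15 bp
  94→98: 4 bp
  98→112: 14 bp
  112→124: 12 bp
  124→128: 4 bp
  128→136: 8 bp
  136→141: 5 bp
  141→150: 9 bp
  150→163: 13 bp
  163→173: 10 bp
  173→192: 19 bp
  192→201: 9 bp
  201→209: 8 bp
  209→218: 9 bp
  218→254: 36 bp
  254→256: 2 bp
  256→274: 18 bp
  274→5 (wrap): 277-274+5 = 8 bp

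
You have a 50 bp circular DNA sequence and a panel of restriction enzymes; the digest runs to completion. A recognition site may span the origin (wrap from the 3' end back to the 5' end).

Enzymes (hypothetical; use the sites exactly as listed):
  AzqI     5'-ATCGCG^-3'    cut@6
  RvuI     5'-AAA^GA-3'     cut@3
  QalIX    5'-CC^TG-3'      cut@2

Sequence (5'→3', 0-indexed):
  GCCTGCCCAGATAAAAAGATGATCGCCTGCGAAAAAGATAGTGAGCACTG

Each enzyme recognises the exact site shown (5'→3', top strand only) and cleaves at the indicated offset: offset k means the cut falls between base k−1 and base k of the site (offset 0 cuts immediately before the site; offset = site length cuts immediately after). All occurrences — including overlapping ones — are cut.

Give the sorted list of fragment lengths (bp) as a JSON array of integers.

Site scan:
  AzqI (ATCGCG, off=6): no sites
  RvuI (AAAGA, off=3): starts [14, 33] → cuts [17, 36]
  QalIX (CCTG, off=2): starts [1, 25] → cuts [3, 27]

Pooled cuts: [3, 17, 27, 36]

Fragment lengths:
  3→17: 14 bp
  17→27: 10 bp
  27→36: 9 bp
  36→3 (wrap): 50-36+3 = 17 bp

[9,10,14,17]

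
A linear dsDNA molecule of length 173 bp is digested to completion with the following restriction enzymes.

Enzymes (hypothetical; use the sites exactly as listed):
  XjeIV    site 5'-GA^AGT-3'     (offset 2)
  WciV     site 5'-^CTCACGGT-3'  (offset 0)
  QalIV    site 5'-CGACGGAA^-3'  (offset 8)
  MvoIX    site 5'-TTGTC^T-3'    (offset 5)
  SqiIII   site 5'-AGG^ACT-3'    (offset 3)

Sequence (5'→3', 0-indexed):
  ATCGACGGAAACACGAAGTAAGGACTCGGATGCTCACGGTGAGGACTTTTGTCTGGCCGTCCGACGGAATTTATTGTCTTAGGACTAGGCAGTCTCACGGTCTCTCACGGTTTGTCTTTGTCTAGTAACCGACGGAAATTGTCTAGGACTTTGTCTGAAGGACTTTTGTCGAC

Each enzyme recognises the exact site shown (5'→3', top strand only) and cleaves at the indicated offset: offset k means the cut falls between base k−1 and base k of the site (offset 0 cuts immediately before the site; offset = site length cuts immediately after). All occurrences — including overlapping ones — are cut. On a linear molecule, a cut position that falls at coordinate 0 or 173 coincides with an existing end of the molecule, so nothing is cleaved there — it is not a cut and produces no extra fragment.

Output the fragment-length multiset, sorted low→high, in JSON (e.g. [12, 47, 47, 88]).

[4,5,6,6,6,6,7,8,9,9,9,10,10,10,12,12,13,15,16]

Per-enzyme occurrences:
  XjeIV GAAGT/2: at [14] ⇒ [16]
  WciV CTCACGGT/0: at [32, 93, 103] ⇒ [32, 93, 103]
  QalIV CGACGGAA/8: at [2, 61, 129] ⇒ [10, 69, 137]
  MvoIX TTGTCT/5: at [48, 73, 111, 117, 138, 150] ⇒ [53, 78, 116, 122, 143, 155]
  SqiIII AGGACT/3: at [20, 41, 80, 144, 158] ⇒ [23, 44, 83, 147, 161]

All cut coordinates (distinct, sorted): [10, 16, 23, 32, 44, 53, 69, 78, 83, 93, 103, 116, 122, 137, 143, 147, 155, 161]

Fragment lengths:
  [0,10): 10 bp
  [10,16): 6 bp
  [16,23): 7 bp
  [23,32): 9 bp
  [32,44): 12 bp
  [44,53): 9 bp
  [53,69): 16 bp
  [69,78): 9 bp
  [78,83): 5 bp
  [83,93): 10 bp
  [93,103): 10 bp
  [103,116): 13 bp
  [116,122): 6 bp
  [122,137): 15 bp
  [137,143): 6 bp
  [143,147): 4 bp
  [147,155): 8 bp
  [155,161): 6 bp
  [161,173): 12 bp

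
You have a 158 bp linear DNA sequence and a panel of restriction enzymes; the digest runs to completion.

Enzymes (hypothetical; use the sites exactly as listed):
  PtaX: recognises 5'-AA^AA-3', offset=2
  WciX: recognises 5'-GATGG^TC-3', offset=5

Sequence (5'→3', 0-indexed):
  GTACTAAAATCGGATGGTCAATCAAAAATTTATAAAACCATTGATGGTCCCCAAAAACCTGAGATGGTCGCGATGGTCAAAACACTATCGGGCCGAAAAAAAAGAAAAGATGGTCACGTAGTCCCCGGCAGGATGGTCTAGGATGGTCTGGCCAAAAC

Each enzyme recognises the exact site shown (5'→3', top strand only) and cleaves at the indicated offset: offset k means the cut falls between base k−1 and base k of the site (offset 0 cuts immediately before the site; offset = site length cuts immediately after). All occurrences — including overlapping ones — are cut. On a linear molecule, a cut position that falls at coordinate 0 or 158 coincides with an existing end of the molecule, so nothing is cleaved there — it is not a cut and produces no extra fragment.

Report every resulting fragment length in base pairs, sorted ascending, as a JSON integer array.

Site scan:
  PtaX AAAA/2: at [5, 23, 24, 33, 52, 53, 78, 95, 96, 97, 98, 99, 104, 153] ⇒ [7, 25, 26, 35, 54, 55, 80, 97, 98, 99, 100, 101, 106, 155]
  WciX GATGGTC/5: at [12, 42, 62, 71, 108, 131, 141] ⇒ [17, 47, 67, 76, 113, 136, 146]

Pooled cuts: [7, 17, 25, 26, 35, 47, 54, 55, 67, 76, 80, 97, 98, 99, 100, 101, 106, 113, 136, 146, 155]

Fragments:
  [0,7): 7 bp
  [7,17): 10 bp
  [17,25): 8 bp
  [25,26): 1 bp
  [26,35): 9 bp
  [35,47): 12 bp
  [47,54): 7 bp
  [54,55): 1 bp
  [55,67): 12 bp
  [67,76): 9 bp
  [76,80): 4 bp
  [80,97): 17 bp
  [97,98): 1 bp
  [98,99): 1 bp
  [99,100): 1 bp
  [100,101): 1 bp
  [101,106): 5 bp
  [106,113): 7 bp
  [113,136): 23 bp
  [136,146): 10 bp
  [146,155): 9 bp
  [155,158): 3 bp

[1,1,1,1,1,1,3,4,5,7,7,7,8,9,9,9,10,10,12,12,17,23]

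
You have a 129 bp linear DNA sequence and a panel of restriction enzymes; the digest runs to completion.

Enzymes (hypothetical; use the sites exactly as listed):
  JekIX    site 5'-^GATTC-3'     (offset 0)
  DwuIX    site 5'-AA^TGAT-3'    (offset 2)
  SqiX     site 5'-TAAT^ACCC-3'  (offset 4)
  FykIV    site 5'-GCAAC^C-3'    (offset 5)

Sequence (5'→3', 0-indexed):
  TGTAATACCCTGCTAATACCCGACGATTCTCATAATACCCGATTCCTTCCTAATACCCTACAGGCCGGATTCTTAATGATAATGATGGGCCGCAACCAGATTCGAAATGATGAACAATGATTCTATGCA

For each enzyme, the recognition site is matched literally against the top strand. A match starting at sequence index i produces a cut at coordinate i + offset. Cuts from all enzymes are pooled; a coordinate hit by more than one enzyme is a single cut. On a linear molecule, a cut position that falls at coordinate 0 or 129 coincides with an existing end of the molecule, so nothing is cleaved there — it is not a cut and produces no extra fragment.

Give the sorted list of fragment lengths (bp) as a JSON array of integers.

[1,2,4,6,6,7,9,9,10,11,11,12,13,14,14]

Site scan:
  JekIX (GATTC, off=0): starts [24, 40, 67, 98, 118] → cuts [24, 40, 67, 98, 118]
  DwuIX (AATGAT, off=2): starts [74, 80, 105, 115] → cuts [76, 82, 107, 117]
  SqiX (TAATACCC, off=4): starts [2, 13, 32, 50] → cuts [6, 17, 36, 54]
  FykIV (GCAACC, off=5): starts [91] → cuts [96]

Pooled cuts: [6, 17, 24, 36, 40, 54, 67, 76, 82, 96, 98, 107, 117, 118]

Fragments:
  [0,6): 6 bp
  [6,17): 11 bp
  [17,24): 7 bp
  [24,36): 12 bp
  [36,40): 4 bp
  [40,54): 14 bp
  [54,67): 13 bp
  [67,76): 9 bp
  [76,82): 6 bp
  [82,96): 14 bp
  [96,98): 2 bp
  [98,107): 9 bp
  [107,117): 10 bp
  [117,118): 1 bp
  [118,129): 11 bp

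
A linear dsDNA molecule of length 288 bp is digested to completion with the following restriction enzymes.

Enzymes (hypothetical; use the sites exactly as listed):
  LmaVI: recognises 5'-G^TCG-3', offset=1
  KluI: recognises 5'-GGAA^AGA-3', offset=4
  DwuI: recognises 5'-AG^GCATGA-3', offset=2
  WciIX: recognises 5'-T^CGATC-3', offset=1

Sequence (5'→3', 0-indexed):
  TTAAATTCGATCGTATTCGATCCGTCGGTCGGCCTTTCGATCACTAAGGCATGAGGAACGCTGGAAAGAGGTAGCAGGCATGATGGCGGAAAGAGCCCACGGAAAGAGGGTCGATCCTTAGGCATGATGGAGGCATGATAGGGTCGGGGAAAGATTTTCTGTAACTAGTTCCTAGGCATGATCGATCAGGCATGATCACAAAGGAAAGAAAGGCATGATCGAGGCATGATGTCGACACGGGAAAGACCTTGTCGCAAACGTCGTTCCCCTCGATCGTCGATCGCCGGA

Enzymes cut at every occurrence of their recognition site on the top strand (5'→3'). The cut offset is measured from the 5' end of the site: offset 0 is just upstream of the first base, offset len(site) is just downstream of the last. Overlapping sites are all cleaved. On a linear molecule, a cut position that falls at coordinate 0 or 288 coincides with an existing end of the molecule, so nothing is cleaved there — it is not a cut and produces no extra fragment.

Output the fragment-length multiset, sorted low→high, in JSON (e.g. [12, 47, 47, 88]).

[1,1,4,6,6,6,7,7,7,7,8,8,8,9,9,10,10,10,11,11,11,11,11,11,12,13,14,17,18,24]

Site scan:
  LmaVI (GTCG, off=1): starts [23, 27, 109, 142, 230, 250, 259, 275] → cuts [24, 28, 110, 143, 231, 251, 260, 276]
  KluI (GGAAAGA, off=4): starts [62, 87, 100, 147, 202, 239] → cuts [66, 91, 104, 151, 206, 243]
  DwuI (AGGCATGA, off=2): starts [46, 75, 119, 130, 173, 187, 210, 221] → cuts [48, 77, 121, 132, 175, 189, 212, 223]
  WciIX (TCGATC, off=1): starts [6, 16, 36, 110, 181, 269, 276] → cuts [7, 17, 37, 111, 182, 270, 277]

All cut coordinates (distinct, sorted): [7, 17, 24, 28, 37, 48, 66, 77, 91, 104, 110, 111, 121, 132, 143, 151, 175, 182, 189, 206, 212, 223, 231, 243, 251, 260, 270, 276, 277]

Fragment lengths:
  [0,7): 7 bp
  [7,17): 10 bp
  [17,24): 7 bp
  [24,28): 4 bp
  [28,37): 9 bp
  [37,48): 11 bp
  [48,66): 18 bp
  [66,77): 11 bp
  [77,91): 14 bp
  [91,104): 13 bp
  [104,110): 6 bp
  [110,111): 1 bp
  [111,121): 10 bp
  [121,132): 11 bp
  [132,143): 11 bp
  [143,151): 8 bp
  [151,175): 24 bp
  [175,182): 7 bp
  [182,189): 7 bp
  [189,206): 17 bp
  [206,212): 6 bp
  [212,223): 11 bp
  [223,231): 8 bp
  [231,243): 12 bp
  [243,251): 8 bp
  [251,260): 9 bp
  [260,270): 10 bp
  [270,276): 6 bp
  [276,277): 1 bp
  [277,288): 11 bp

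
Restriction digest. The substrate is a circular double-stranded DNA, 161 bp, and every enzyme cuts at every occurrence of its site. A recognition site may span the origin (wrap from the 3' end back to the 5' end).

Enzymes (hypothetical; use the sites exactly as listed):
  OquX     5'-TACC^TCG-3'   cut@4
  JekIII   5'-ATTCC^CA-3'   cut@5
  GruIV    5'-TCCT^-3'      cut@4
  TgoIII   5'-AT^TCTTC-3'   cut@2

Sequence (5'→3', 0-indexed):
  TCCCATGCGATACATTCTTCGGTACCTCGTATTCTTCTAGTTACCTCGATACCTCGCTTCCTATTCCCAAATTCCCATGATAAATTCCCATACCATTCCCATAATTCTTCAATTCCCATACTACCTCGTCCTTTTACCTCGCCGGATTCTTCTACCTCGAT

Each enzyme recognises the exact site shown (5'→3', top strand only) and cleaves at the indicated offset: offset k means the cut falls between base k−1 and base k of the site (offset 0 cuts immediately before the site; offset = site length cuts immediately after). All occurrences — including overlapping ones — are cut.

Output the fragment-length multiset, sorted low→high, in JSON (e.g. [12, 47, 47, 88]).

Site scan:
  OquX TACCTCG/4: at [22, 41, 49, 121, 134, 152] ⇒ [26, 45, 53, 125, 138, 156]
  JekIII ATTCCCA/5: at [62, 70, 83, 94, 111, 159] ⇒ [3, 67, 75, 88, 99, 116]
  GruIV TCCT/4: at [58, 128] ⇒ [62, 132]
  TgoIII ATTCTTC/2: at [13, 30, 103, 145] ⇒ [15, 32, 105, 147]

All cut coordinates (distinct, sorted): [3, 15, 26, 32, 45, 53, 62, 67, 75, 88, 99, 105, 116, 125, 132, 138, 147, 156]

Fragment lengths:
  3→15: 12 bp
  15→26: 11 bp
  26→32: 6 bp
  32→45: 13 bp
  45→53: 8 bp
  53→62: 9 bp
  62→67: 5 bp
  67→75: 8 bp
  75→88: 13 bp
  88→99: 11 bp
  99→105: 6 bp
  105→116: 11 bp
  116→125: 9 bp
  125→132: 7 bp
  132→138: 6 bp
  138→147: 9 bp
  147→156: 9 bp
  156→3 (wrap): 161-156+3 = 8 bp

[5,6,6,6,7,8,8,8,9,9,9,9,11,11,11,12,13,13]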